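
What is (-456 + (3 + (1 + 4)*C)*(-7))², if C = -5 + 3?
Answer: 165649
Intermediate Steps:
C = -2
(-456 + (3 + (1 + 4)*C)*(-7))² = (-456 + (3 + (1 + 4)*(-2))*(-7))² = (-456 + (3 + 5*(-2))*(-7))² = (-456 + (3 - 10)*(-7))² = (-456 - 7*(-7))² = (-456 + 49)² = (-407)² = 165649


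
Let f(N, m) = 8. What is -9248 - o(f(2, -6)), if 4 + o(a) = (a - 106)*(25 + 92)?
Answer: 2222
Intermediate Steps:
o(a) = -12406 + 117*a (o(a) = -4 + (a - 106)*(25 + 92) = -4 + (-106 + a)*117 = -4 + (-12402 + 117*a) = -12406 + 117*a)
-9248 - o(f(2, -6)) = -9248 - (-12406 + 117*8) = -9248 - (-12406 + 936) = -9248 - 1*(-11470) = -9248 + 11470 = 2222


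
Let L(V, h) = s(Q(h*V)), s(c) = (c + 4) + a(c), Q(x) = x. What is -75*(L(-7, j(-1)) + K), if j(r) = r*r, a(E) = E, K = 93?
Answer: -6225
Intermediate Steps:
j(r) = r²
s(c) = 4 + 2*c (s(c) = (c + 4) + c = (4 + c) + c = 4 + 2*c)
L(V, h) = 4 + 2*V*h (L(V, h) = 4 + 2*(h*V) = 4 + 2*(V*h) = 4 + 2*V*h)
-75*(L(-7, j(-1)) + K) = -75*((4 + 2*(-7)*(-1)²) + 93) = -75*((4 + 2*(-7)*1) + 93) = -75*((4 - 14) + 93) = -75*(-10 + 93) = -75*83 = -6225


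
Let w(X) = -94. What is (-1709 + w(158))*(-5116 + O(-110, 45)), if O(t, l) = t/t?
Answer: 9222345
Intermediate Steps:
O(t, l) = 1
(-1709 + w(158))*(-5116 + O(-110, 45)) = (-1709 - 94)*(-5116 + 1) = -1803*(-5115) = 9222345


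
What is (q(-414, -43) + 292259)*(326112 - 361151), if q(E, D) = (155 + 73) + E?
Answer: -10233945847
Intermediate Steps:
q(E, D) = 228 + E
(q(-414, -43) + 292259)*(326112 - 361151) = ((228 - 414) + 292259)*(326112 - 361151) = (-186 + 292259)*(-35039) = 292073*(-35039) = -10233945847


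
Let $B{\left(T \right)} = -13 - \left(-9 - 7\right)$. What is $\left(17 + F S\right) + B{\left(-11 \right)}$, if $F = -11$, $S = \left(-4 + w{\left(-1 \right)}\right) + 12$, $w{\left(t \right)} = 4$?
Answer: $-112$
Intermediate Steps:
$S = 12$ ($S = \left(-4 + 4\right) + 12 = 0 + 12 = 12$)
$B{\left(T \right)} = 3$ ($B{\left(T \right)} = -13 - -16 = -13 + 16 = 3$)
$\left(17 + F S\right) + B{\left(-11 \right)} = \left(17 - 132\right) + 3 = -115 + 3 = -112$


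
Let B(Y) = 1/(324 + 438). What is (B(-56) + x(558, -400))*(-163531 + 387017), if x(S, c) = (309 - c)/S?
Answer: 10072067048/35433 ≈ 2.8426e+5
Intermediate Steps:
x(S, c) = (309 - c)/S
B(Y) = 1/762
(B(-56) + x(558, -400))*(-163531 + 387017) = (1/762 + (309 - 1*(-400))/558)*(-163531 + 387017) = (1/762 + (309 + 400)/558)*223486 = (1/762 + (1/558)*709)*223486 = (1/762 + 709/558)*223486 = (45068/35433)*223486 = 10072067048/35433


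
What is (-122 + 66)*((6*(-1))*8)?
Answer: 2688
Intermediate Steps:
(-122 + 66)*((6*(-1))*8) = -(-336)*8 = -56*(-48) = 2688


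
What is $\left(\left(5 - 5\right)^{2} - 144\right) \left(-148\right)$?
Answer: $21312$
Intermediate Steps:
$\left(\left(5 - 5\right)^{2} - 144\right) \left(-148\right) = \left(0^{2} - 144\right) \left(-148\right) = \left(0 - 144\right) \left(-148\right) = \left(-144\right) \left(-148\right) = 21312$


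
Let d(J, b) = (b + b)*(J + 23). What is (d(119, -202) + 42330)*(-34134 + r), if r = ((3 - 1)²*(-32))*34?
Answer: 578752468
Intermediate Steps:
d(J, b) = 2*b*(23 + J) (d(J, b) = (2*b)*(23 + J) = 2*b*(23 + J))
r = -4352 (r = (2²*(-32))*34 = (4*(-32))*34 = -128*34 = -4352)
(d(119, -202) + 42330)*(-34134 + r) = (2*(-202)*(23 + 119) + 42330)*(-34134 - 4352) = (2*(-202)*142 + 42330)*(-38486) = (-57368 + 42330)*(-38486) = -15038*(-38486) = 578752468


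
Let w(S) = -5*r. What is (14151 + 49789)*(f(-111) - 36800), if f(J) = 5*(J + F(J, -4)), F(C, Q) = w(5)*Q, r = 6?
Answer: -2350114700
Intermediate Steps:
w(S) = -30 (w(S) = -5*6 = -30)
F(C, Q) = -30*Q
f(J) = 600 + 5*J (f(J) = 5*(J - 30*(-4)) = 5*(J + 120) = 5*(120 + J) = 600 + 5*J)
(14151 + 49789)*(f(-111) - 36800) = (14151 + 49789)*((600 + 5*(-111)) - 36800) = 63940*((600 - 555) - 36800) = 63940*(45 - 36800) = 63940*(-36755) = -2350114700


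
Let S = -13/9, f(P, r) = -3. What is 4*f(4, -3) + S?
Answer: -121/9 ≈ -13.444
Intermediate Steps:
S = -13/9 (S = -13*1/9 = -13/9 ≈ -1.4444)
4*f(4, -3) + S = 4*(-3) - 13/9 = -12 - 13/9 = -121/9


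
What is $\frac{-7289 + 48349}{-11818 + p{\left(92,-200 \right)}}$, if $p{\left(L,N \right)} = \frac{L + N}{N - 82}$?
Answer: $- \frac{482455}{138857} \approx -3.4745$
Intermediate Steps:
$p{\left(L,N \right)} = \frac{L + N}{-82 + N}$
$\frac{-7289 + 48349}{-11818 + p{\left(92,-200 \right)}} = \frac{-7289 + 48349}{-11818 + \frac{92 - 200}{-82 - 200}} = \frac{41060}{-11818 + \frac{1}{-282} \left(-108\right)} = \frac{41060}{-11818 - - \frac{18}{47}} = \frac{41060}{-11818 + \frac{18}{47}} = \frac{41060}{- \frac{555428}{47}} = 41060 \left(- \frac{47}{555428}\right) = - \frac{482455}{138857}$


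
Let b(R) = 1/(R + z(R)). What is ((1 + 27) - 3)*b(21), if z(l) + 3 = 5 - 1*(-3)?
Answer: 25/26 ≈ 0.96154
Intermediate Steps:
z(l) = 5 (z(l) = -3 + (5 - 1*(-3)) = -3 + (5 + 3) = -3 + 8 = 5)
b(R) = 1/(5 + R) (b(R) = 1/(R + 5) = 1/(5 + R))
((1 + 27) - 3)*b(21) = ((1 + 27) - 3)/(5 + 21) = (28 - 3)/26 = 25*(1/26) = 25/26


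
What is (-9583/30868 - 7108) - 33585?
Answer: -1256121107/30868 ≈ -40693.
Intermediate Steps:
(-9583/30868 - 7108) - 33585 = -219419327/30868 - 33585 = -1256121107/30868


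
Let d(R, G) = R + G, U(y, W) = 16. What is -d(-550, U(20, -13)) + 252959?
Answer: 253493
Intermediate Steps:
d(R, G) = G + R
-d(-550, U(20, -13)) + 252959 = -(16 - 550) + 252959 = -1*(-534) + 252959 = 534 + 252959 = 253493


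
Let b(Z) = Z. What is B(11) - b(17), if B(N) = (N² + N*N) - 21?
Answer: 204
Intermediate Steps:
B(N) = -21 + 2*N² (B(N) = (N² + N²) - 21 = 2*N² - 21 = -21 + 2*N²)
B(11) - b(17) = (-21 + 2*11²) - 1*17 = (-21 + 2*121) - 17 = (-21 + 242) - 17 = 221 - 17 = 204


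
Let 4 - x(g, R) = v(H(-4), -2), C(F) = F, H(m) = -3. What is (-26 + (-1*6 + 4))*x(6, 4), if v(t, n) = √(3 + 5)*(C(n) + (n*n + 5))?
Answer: -112 + 392*√2 ≈ 442.37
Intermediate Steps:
v(t, n) = 2*√2*(5 + n + n²) (v(t, n) = √(3 + 5)*(n + (n*n + 5)) = √8*(n + (n² + 5)) = (2*√2)*(n + (5 + n²)) = (2*√2)*(5 + n + n²) = 2*√2*(5 + n + n²))
x(g, R) = 4 - 14*√2 (x(g, R) = 4 - 2*√2*(5 - 2 + (-2)²) = 4 - 2*√2*(5 - 2 + 4) = 4 - 2*√2*7 = 4 - 14*√2)
(-26 + (-1*6 + 4))*x(6, 4) = (-26 + (-1*6 + 4))*(4 - 14*√2) = (-26 + (-6 + 4))*(4 - 14*√2) = (-26 - 2)*(4 - 14*√2) = -28*(4 - 14*√2) = -112 + 392*√2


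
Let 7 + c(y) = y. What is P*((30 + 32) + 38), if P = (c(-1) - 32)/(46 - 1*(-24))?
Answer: -400/7 ≈ -57.143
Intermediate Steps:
c(y) = -7 + y
P = -4/7 (P = ((-7 - 1) - 32)/(46 - 1*(-24)) = (-8 - 32)/(46 + 24) = -40/70 = -40*1/70 = -4/7 ≈ -0.57143)
P*((30 + 32) + 38) = -4*((30 + 32) + 38)/7 = -4*(62 + 38)/7 = -4/7*100 = -400/7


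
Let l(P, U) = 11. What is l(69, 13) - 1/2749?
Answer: 30238/2749 ≈ 11.000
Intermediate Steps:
l(69, 13) - 1/2749 = 11 - 1/2749 = 30238/2749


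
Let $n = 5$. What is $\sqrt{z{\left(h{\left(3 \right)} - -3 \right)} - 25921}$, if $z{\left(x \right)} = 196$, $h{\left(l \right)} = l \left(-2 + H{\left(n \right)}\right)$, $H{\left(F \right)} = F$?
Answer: $35 i \sqrt{21} \approx 160.39 i$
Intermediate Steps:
$h{\left(l \right)} = 3 l$ ($h{\left(l \right)} = l \left(-2 + 5\right) = l 3 = 3 l$)
$\sqrt{z{\left(h{\left(3 \right)} - -3 \right)} - 25921} = \sqrt{196 - 25921} = \sqrt{-25725} = 35 i \sqrt{21}$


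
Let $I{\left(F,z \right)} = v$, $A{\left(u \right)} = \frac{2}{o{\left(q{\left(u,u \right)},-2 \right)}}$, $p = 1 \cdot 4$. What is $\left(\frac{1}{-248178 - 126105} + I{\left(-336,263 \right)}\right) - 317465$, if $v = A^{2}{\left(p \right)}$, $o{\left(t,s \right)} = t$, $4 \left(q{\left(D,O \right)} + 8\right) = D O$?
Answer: $- \frac{475286636101}{1497132} \approx -3.1747 \cdot 10^{5}$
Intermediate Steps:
$q{\left(D,O \right)} = -8 + \frac{D O}{4}$
$p = 4$
$A{\left(u \right)} = \frac{2}{-8 + \frac{u^{2}}{4}}$ ($A{\left(u \right)} = \frac{2}{-8 + \frac{u u}{4}} = \frac{2}{-8 + \frac{u^{2}}{4}}$)
$v = \frac{1}{4}$ ($v = \left(\frac{8}{-32 + 4^{2}}\right)^{2} = \left(\frac{8}{-32 + 16}\right)^{2} = \left(\frac{8}{-16}\right)^{2} = \left(8 \left(- \frac{1}{16}\right)\right)^{2} = \left(- \frac{1}{2}\right)^{2} = \frac{1}{4} \approx 0.25$)
$I{\left(F,z \right)} = \frac{1}{4}$
$\left(\frac{1}{-248178 - 126105} + I{\left(-336,263 \right)}\right) - 317465 = \left(\frac{1}{-248178 - 126105} + \frac{1}{4}\right) - 317465 = \left(\frac{1}{-374283} + \frac{1}{4}\right) - 317465 = \left(- \frac{1}{374283} + \frac{1}{4}\right) - 317465 = \frac{374279}{1497132} - 317465 = - \frac{475286636101}{1497132}$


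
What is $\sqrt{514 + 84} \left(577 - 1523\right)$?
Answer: $- 946 \sqrt{598} \approx -23134.0$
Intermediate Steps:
$\sqrt{514 + 84} \left(577 - 1523\right) = \sqrt{598} \left(-946\right) = - 946 \sqrt{598}$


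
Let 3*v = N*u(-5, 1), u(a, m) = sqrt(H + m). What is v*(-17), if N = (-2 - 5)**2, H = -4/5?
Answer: -833*sqrt(5)/15 ≈ -124.18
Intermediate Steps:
H = -4/5 (H = -4*1/5 = -4/5 ≈ -0.80000)
u(a, m) = sqrt(-4/5 + m)
N = 49 (N = (-7)**2 = 49)
v = 49*sqrt(5)/15 (v = (49*(sqrt(-20 + 25*1)/5))/3 = (49*(sqrt(-20 + 25)/5))/3 = (49*(sqrt(5)/5))/3 = (49*sqrt(5)/5)/3 = 49*sqrt(5)/15 ≈ 7.3045)
v*(-17) = (49*sqrt(5)/15)*(-17) = -833*sqrt(5)/15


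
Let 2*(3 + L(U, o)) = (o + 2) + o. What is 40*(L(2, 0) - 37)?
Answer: -1560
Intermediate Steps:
L(U, o) = -2 + o (L(U, o) = -3 + ((o + 2) + o)/2 = -3 + ((2 + o) + o)/2 = -3 + (2 + 2*o)/2 = -3 + (1 + o) = -2 + o)
40*(L(2, 0) - 37) = 40*((-2 + 0) - 37) = 40*(-2 - 37) = 40*(-39) = -1560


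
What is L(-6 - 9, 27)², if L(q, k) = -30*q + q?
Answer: 189225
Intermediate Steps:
L(q, k) = -29*q
L(-6 - 9, 27)² = (-29*(-6 - 9))² = (-29*(-15))² = 435² = 189225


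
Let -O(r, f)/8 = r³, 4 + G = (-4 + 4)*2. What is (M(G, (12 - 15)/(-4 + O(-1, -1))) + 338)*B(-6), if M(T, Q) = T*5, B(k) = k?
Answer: -1908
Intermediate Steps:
G = -4 (G = -4 + (-4 + 4)*2 = -4 + 0*2 = -4 + 0 = -4)
O(r, f) = -8*r³
M(T, Q) = 5*T
(M(G, (12 - 15)/(-4 + O(-1, -1))) + 338)*B(-6) = (5*(-4) + 338)*(-6) = (-20 + 338)*(-6) = 318*(-6) = -1908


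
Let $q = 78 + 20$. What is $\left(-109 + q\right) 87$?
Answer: $-957$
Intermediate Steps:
$q = 98$
$\left(-109 + q\right) 87 = \left(-109 + 98\right) 87 = \left(-11\right) 87 = -957$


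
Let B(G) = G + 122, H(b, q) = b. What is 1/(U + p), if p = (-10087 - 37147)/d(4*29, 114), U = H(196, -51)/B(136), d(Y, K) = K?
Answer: -129/53351 ≈ -0.0024179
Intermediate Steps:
B(G) = 122 + G
U = 98/129 (U = 196/(122 + 136) = 196/258 = 196*(1/258) = 98/129 ≈ 0.75969)
p = -1243/3 (p = (-10087 - 37147)/114 = -47234*1/114 = -1243/3 ≈ -414.33)
1/(U + p) = 1/(98/129 - 1243/3) = 1/(-53351/129) = -129/53351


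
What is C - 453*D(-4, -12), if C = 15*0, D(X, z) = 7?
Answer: -3171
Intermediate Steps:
C = 0
C - 453*D(-4, -12) = 0 - 453*7 = 0 - 3171 = -3171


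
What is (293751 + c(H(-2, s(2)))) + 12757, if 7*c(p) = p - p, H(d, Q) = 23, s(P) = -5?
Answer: 306508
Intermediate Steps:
c(p) = 0 (c(p) = (p - p)/7 = (⅐)*0 = 0)
(293751 + c(H(-2, s(2)))) + 12757 = (293751 + 0) + 12757 = 293751 + 12757 = 306508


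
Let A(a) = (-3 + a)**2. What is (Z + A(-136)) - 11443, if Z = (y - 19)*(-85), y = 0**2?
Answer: 9493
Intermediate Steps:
y = 0
Z = 1615 (Z = (0 - 19)*(-85) = -19*(-85) = 1615)
(Z + A(-136)) - 11443 = (1615 + (-3 - 136)**2) - 11443 = (1615 + (-139)**2) - 11443 = (1615 + 19321) - 11443 = 20936 - 11443 = 9493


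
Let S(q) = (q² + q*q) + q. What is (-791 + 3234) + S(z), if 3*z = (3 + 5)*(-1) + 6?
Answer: 21989/9 ≈ 2443.2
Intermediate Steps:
z = -⅔ (z = ((3 + 5)*(-1) + 6)/3 = (8*(-1) + 6)/3 = (-8 + 6)/3 = (⅓)*(-2) = -⅔ ≈ -0.66667)
S(q) = q + 2*q² (S(q) = (q² + q²) + q = 2*q² + q = q + 2*q²)
(-791 + 3234) + S(z) = (-791 + 3234) - 2*(1 + 2*(-⅔))/3 = 2443 - 2*(1 - 4/3)/3 = 2443 - ⅔*(-⅓) = 2443 + 2/9 = 21989/9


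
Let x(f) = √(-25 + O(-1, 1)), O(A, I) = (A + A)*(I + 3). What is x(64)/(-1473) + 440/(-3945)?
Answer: -88/789 - I*√33/1473 ≈ -0.11153 - 0.0038999*I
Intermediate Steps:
O(A, I) = 2*A*(3 + I) (O(A, I) = (2*A)*(3 + I) = 2*A*(3 + I))
x(f) = I*√33 (x(f) = √(-25 + 2*(-1)*(3 + 1)) = √(-25 + 2*(-1)*4) = √(-25 - 8) = √(-33) = I*√33)
x(64)/(-1473) + 440/(-3945) = (I*√33)/(-1473) + 440/(-3945) = (I*√33)*(-1/1473) + 440*(-1/3945) = -I*√33/1473 - 88/789 = -88/789 - I*√33/1473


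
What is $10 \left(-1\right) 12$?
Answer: $-120$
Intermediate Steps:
$10 \left(-1\right) 12 = \left(-10\right) 12 = -120$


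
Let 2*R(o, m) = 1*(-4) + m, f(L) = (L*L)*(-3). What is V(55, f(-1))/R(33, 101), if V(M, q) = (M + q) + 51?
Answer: 206/97 ≈ 2.1237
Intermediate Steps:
f(L) = -3*L**2 (f(L) = L**2*(-3) = -3*L**2)
R(o, m) = -2 + m/2 (R(o, m) = (1*(-4) + m)/2 = (-4 + m)/2 = -2 + m/2)
V(M, q) = 51 + M + q
V(55, f(-1))/R(33, 101) = (51 + 55 - 3*(-1)**2)/(-2 + (1/2)*101) = (51 + 55 - 3*1)/(-2 + 101/2) = (51 + 55 - 3)/(97/2) = 103*(2/97) = 206/97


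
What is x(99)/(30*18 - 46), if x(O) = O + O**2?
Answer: 4950/247 ≈ 20.040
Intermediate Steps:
x(99)/(30*18 - 46) = (99*(1 + 99))/(30*18 - 46) = (99*100)/(540 - 46) = 9900/494 = 9900*(1/494) = 4950/247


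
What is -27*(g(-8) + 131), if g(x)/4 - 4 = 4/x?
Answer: -3915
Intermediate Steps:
g(x) = 16 + 16/x (g(x) = 16 + 4*(4/x) = 16 + 16/x)
-27*(g(-8) + 131) = -27*((16 + 16/(-8)) + 131) = -27*((16 + 16*(-1/8)) + 131) = -27*((16 - 2) + 131) = -27*(14 + 131) = -27*145 = -3915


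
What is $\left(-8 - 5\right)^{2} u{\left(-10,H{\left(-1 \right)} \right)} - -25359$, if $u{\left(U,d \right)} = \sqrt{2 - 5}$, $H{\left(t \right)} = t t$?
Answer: $25359 + 169 i \sqrt{3} \approx 25359.0 + 292.72 i$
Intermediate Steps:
$H{\left(t \right)} = t^{2}$
$u{\left(U,d \right)} = i \sqrt{3}$ ($u{\left(U,d \right)} = \sqrt{-3} = i \sqrt{3}$)
$\left(-8 - 5\right)^{2} u{\left(-10,H{\left(-1 \right)} \right)} - -25359 = \left(-8 - 5\right)^{2} i \sqrt{3} - -25359 = \left(-13\right)^{2} i \sqrt{3} + 25359 = 169 i \sqrt{3} + 25359 = 25359 + 169 i \sqrt{3}$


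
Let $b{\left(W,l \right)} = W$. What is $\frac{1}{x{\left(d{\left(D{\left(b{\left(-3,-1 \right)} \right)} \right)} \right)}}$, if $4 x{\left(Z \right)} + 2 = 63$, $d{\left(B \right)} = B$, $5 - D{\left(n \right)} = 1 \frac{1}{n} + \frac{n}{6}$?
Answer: $\frac{4}{61} \approx 0.065574$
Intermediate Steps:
$D{\left(n \right)} = 5 - \frac{1}{n} - \frac{n}{6}$ ($D{\left(n \right)} = 5 - \left(1 \frac{1}{n} + \frac{n}{6}\right) = 5 - \left(\frac{1}{n} + n \frac{1}{6}\right) = 5 - \left(\frac{1}{n} + \frac{n}{6}\right) = 5 - \frac{1}{n} - \frac{n}{6}$)
$x{\left(Z \right)} = \frac{61}{4}$ ($x{\left(Z \right)} = - \frac{1}{2} + \frac{1}{4} \cdot 63 = - \frac{1}{2} + \frac{63}{4} = \frac{61}{4}$)
$\frac{1}{x{\left(d{\left(D{\left(b{\left(-3,-1 \right)} \right)} \right)} \right)}} = \frac{1}{\frac{61}{4}} = \frac{4}{61}$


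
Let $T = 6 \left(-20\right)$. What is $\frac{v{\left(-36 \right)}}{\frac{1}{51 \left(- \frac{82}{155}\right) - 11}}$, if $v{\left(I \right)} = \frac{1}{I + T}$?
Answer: $\frac{5887}{24180} \approx 0.24347$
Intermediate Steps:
$T = -120$
$v{\left(I \right)} = \frac{1}{-120 + I}$ ($v{\left(I \right)} = \frac{1}{I - 120} = \frac{1}{-120 + I}$)
$\frac{v{\left(-36 \right)}}{\frac{1}{51 \left(- \frac{82}{155}\right) - 11}} = \frac{1}{\left(-120 - 36\right) \frac{1}{51 \left(- \frac{82}{155}\right) - 11}} = \frac{1}{\left(-156\right) \frac{1}{51 \left(\left(-82\right) \frac{1}{155}\right) - 11}} = - \frac{1}{156 \frac{1}{51 \left(- \frac{82}{155}\right) - 11}} = - \frac{1}{156 \frac{1}{- \frac{4182}{155} - 11}} = - \frac{1}{156 \frac{1}{- \frac{5887}{155}}} = - \frac{1}{156 \left(- \frac{155}{5887}\right)} = \left(- \frac{1}{156}\right) \left(- \frac{5887}{155}\right) = \frac{5887}{24180}$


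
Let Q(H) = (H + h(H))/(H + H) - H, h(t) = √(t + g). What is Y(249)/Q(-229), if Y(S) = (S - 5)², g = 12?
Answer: 1433056465584/5524161269 + 13633744*I*√217/5524161269 ≈ 259.42 + 0.036356*I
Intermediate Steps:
h(t) = √(12 + t) (h(t) = √(t + 12) = √(12 + t))
Y(S) = (-5 + S)²
Q(H) = -H + (H + √(12 + H))/(2*H) (Q(H) = (H + √(12 + H))/(H + H) - H = (H + √(12 + H))/((2*H)) - H = (H + √(12 + H))*(1/(2*H)) - H = (H + √(12 + H))/(2*H) - H = -H + (H + √(12 + H))/(2*H))
Y(249)/Q(-229) = (-5 + 249)²/(½ - 1*(-229) + (½)*√(12 - 229)/(-229)) = 244²/(½ + 229 + (½)*(-1/229)*√(-217)) = 59536/(½ + 229 + (½)*(-1/229)*(I*√217)) = 59536/(½ + 229 - I*√217/458) = 59536/(459/2 - I*√217/458)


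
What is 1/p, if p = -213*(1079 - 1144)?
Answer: 1/13845 ≈ 7.2228e-5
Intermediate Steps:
p = 13845 (p = -213*(-65) = 13845)
1/p = 1/13845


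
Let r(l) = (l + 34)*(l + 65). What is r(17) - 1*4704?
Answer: -522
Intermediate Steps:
r(l) = (34 + l)*(65 + l)
r(17) - 1*4704 = (2210 + 17² + 99*17) - 1*4704 = (2210 + 289 + 1683) - 4704 = 4182 - 4704 = -522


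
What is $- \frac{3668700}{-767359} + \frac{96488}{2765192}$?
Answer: $\frac{1277337603199}{265236870991} \approx 4.8158$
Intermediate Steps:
$- \frac{3668700}{-767359} + \frac{96488}{2765192} = \left(-3668700\right) \left(- \frac{1}{767359}\right) + 96488 \cdot \frac{1}{2765192} = \frac{3668700}{767359} + \frac{12061}{345649} = \frac{1277337603199}{265236870991}$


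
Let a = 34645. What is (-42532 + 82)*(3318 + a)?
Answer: -1611529350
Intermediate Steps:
(-42532 + 82)*(3318 + a) = (-42532 + 82)*(3318 + 34645) = -42450*37963 = -1611529350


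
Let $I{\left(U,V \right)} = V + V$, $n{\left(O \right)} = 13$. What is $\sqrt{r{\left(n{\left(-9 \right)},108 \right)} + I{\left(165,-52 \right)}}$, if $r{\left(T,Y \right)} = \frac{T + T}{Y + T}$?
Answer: $\frac{i \sqrt{12558}}{11} \approx 10.188 i$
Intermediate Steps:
$I{\left(U,V \right)} = 2 V$
$r{\left(T,Y \right)} = \frac{2 T}{T + Y}$
$\sqrt{r{\left(n{\left(-9 \right)},108 \right)} + I{\left(165,-52 \right)}} = \sqrt{2 \cdot 13 \frac{1}{13 + 108} + 2 \left(-52\right)} = \sqrt{2 \cdot 13 \cdot \frac{1}{121} - 104} = \sqrt{\frac{26}{121} - 104} = \sqrt{- \frac{12558}{121}} = \frac{i \sqrt{12558}}{11}$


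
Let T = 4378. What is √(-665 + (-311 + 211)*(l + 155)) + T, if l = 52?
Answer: 4378 + I*√21365 ≈ 4378.0 + 146.17*I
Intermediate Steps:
√(-665 + (-311 + 211)*(l + 155)) + T = √(-665 + (-311 + 211)*(52 + 155)) + 4378 = √(-665 - 100*207) + 4378 = √(-665 - 20700) + 4378 = √(-21365) + 4378 = I*√21365 + 4378 = 4378 + I*√21365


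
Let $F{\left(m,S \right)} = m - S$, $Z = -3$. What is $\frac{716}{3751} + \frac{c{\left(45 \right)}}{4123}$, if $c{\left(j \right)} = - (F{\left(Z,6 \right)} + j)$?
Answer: $\frac{90872}{498883} \approx 0.18215$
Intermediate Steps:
$c{\left(j \right)} = 9 - j$ ($c{\left(j \right)} = - (\left(-3 - 6\right) + j) = - (-9 + j) = 9 - j$)
$\frac{716}{3751} + \frac{c{\left(45 \right)}}{4123} = \frac{716}{3751} + \frac{9 - 45}{4123} = 716 \cdot \frac{1}{3751} + \left(9 - 45\right) \frac{1}{4123} = \frac{716}{3751} - \frac{36}{4123} = \frac{90872}{498883}$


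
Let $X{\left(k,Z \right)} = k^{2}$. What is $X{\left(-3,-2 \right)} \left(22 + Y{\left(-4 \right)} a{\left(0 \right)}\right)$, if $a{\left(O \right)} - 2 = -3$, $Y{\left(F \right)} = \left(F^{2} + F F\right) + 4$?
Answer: $-126$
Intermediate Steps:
$Y{\left(F \right)} = 4 + 2 F^{2}$ ($Y{\left(F \right)} = \left(F^{2} + F^{2}\right) + 4 = 2 F^{2} + 4 = 4 + 2 F^{2}$)
$a{\left(O \right)} = -1$ ($a{\left(O \right)} = 2 - 3 = -1$)
$X{\left(-3,-2 \right)} \left(22 + Y{\left(-4 \right)} a{\left(0 \right)}\right) = \left(-3\right)^{2} \left(22 + \left(4 + 2 \left(-4\right)^{2}\right) \left(-1\right)\right) = 9 \left(22 + \left(4 + 2 \cdot 16\right) \left(-1\right)\right) = 9 \left(22 + \left(4 + 32\right) \left(-1\right)\right) = 9 \left(22 + 36 \left(-1\right)\right) = 9 \left(22 - 36\right) = 9 \left(-14\right) = -126$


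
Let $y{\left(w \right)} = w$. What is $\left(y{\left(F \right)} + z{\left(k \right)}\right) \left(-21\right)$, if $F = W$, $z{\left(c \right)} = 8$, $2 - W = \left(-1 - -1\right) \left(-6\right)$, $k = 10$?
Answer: $-210$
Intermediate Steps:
$W = 2$ ($W = 2 - \left(-1 - -1\right) \left(-6\right) = 2 - \left(-1 + 1\right) \left(-6\right) = 2 - 0 \left(-6\right) = 2 - 0 = 2 + 0 = 2$)
$F = 2$
$\left(y{\left(F \right)} + z{\left(k \right)}\right) \left(-21\right) = \left(2 + 8\right) \left(-21\right) = 10 \left(-21\right) = -210$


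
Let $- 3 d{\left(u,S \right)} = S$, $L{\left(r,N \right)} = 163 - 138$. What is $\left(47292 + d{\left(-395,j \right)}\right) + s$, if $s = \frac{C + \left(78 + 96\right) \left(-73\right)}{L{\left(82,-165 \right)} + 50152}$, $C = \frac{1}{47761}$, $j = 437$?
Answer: $\frac{338957266419320}{7189511091} \approx 47146.0$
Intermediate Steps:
$L{\left(r,N \right)} = 25$ ($L{\left(r,N \right)} = 163 - 138 = 25$)
$d{\left(u,S \right)} = - \frac{S}{3}$
$C = \frac{1}{47761} \approx 2.0938 \cdot 10^{-5}$
$s = - \frac{606660221}{2396503697}$ ($s = \frac{\frac{1}{47761} + \left(78 + 96\right) \left(-73\right)}{25 + 50152} = \frac{\frac{1}{47761} + 174 \left(-73\right)}{50177} = \left(\frac{1}{47761} - 12702\right) \frac{1}{50177} = \left(- \frac{606660221}{47761}\right) \frac{1}{50177} = - \frac{606660221}{2396503697} \approx -0.25314$)
$\left(47292 + d{\left(-395,j \right)}\right) + s = \left(47292 - \frac{437}{3}\right) - \frac{606660221}{2396503697} = \frac{141439}{3} - \frac{606660221}{2396503697} = \frac{338957266419320}{7189511091}$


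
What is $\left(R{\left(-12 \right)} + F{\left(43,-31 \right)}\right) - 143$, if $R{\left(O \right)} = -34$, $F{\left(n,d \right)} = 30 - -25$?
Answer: $-122$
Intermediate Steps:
$F{\left(n,d \right)} = 55$ ($F{\left(n,d \right)} = 30 + 25 = 55$)
$\left(R{\left(-12 \right)} + F{\left(43,-31 \right)}\right) - 143 = \left(-34 + 55\right) - 143 = 21 - 143 = -122$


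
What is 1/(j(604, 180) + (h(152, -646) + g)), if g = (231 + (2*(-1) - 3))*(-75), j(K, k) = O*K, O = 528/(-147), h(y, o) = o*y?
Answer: -49/5748262 ≈ -8.5243e-6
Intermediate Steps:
O = -176/49 (O = 528*(-1/147) = -176/49 ≈ -3.5918)
j(K, k) = -176*K/49
g = -16950 (g = (231 + (-2 - 3))*(-75) = (231 - 5)*(-75) = 226*(-75) = -16950)
1/(j(604, 180) + (h(152, -646) + g)) = 1/(-176/49*604 + (-646*152 - 16950)) = 1/(-106304/49 + (-98192 - 16950)) = 1/(-106304/49 - 115142) = 1/(-5748262/49) = -49/5748262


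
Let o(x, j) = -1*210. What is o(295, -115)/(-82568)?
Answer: 105/41284 ≈ 0.0025434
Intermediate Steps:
o(x, j) = -210
o(295, -115)/(-82568) = -210/(-82568) = -210*(-1/82568) = 105/41284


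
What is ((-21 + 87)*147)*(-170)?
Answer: -1649340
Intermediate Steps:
((-21 + 87)*147)*(-170) = (66*147)*(-170) = 9702*(-170) = -1649340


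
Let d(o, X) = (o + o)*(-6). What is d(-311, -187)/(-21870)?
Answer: -622/3645 ≈ -0.17064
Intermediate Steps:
d(o, X) = -12*o (d(o, X) = (2*o)*(-6) = -12*o)
d(-311, -187)/(-21870) = -12*(-311)/(-21870) = 3732*(-1/21870) = -622/3645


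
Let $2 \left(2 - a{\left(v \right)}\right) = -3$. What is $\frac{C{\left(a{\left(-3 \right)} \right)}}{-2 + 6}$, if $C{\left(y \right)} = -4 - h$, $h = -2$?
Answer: $- \frac{1}{2} \approx -0.5$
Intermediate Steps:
$a{\left(v \right)} = \frac{7}{2}$ ($a{\left(v \right)} = 2 - - \frac{3}{2} = 2 + \frac{3}{2} = \frac{7}{2}$)
$C{\left(y \right)} = -2$ ($C{\left(y \right)} = -4 - -2 = -4 + 2 = -2$)
$\frac{C{\left(a{\left(-3 \right)} \right)}}{-2 + 6} = \frac{1}{-2 + 6} \left(-2\right) = \frac{1}{4} \left(-2\right) = - \frac{1}{2}$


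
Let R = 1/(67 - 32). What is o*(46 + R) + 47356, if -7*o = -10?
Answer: 2323666/49 ≈ 47422.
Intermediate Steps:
o = 10/7 (o = -1/7*(-10) = 10/7 ≈ 1.4286)
R = 1/35 ≈ 0.028571
o*(46 + R) + 47356 = 10*(46 + 1/35)/7 + 47356 = (10/7)*(1611/35) + 47356 = 3222/49 + 47356 = 2323666/49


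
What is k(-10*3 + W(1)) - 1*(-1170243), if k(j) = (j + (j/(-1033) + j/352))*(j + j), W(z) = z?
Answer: 213065913121/181808 ≈ 1.1719e+6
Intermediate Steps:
k(j) = 364297*j²/181808 (k(j) = (j + (j*(-1/1033) + j*(1/352)))*(2*j) = (j + (-j/1033 + j/352))*(2*j) = (j + 681*j/363616)*(2*j) = (364297*j/363616)*(2*j) = 364297*j²/181808)
k(-10*3 + W(1)) - 1*(-1170243) = 364297*(-10*3 + 1)²/181808 - 1*(-1170243) = 364297*(-30 + 1)²/181808 + 1170243 = (364297/181808)*(-29)² + 1170243 = (364297/181808)*841 + 1170243 = 306373777/181808 + 1170243 = 213065913121/181808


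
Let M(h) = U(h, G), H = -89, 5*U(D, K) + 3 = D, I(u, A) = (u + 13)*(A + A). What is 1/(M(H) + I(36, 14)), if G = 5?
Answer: 5/6768 ≈ 0.00073877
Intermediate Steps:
I(u, A) = 2*A*(13 + u) (I(u, A) = (13 + u)*(2*A) = 2*A*(13 + u))
U(D, K) = -3/5 + D/5
M(h) = -3/5 + h/5
1/(M(H) + I(36, 14)) = 1/((-3/5 + (1/5)*(-89)) + 2*14*(13 + 36)) = 1/((-3/5 - 89/5) + 2*14*49) = 1/(-92/5 + 1372) = 1/(6768/5) = 5/6768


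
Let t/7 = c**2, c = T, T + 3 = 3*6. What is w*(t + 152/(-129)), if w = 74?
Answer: 15023702/129 ≈ 1.1646e+5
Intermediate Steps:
T = 15 (T = -3 + 3*6 = -3 + 18 = 15)
c = 15
t = 1575 (t = 7*15**2 = 7*225 = 1575)
w*(t + 152/(-129)) = 74*(1575 + 152/(-129)) = 74*(1575 + 152*(-1/129)) = 74*(1575 - 152/129) = 74*(203023/129) = 15023702/129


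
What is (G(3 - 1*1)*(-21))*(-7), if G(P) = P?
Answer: 294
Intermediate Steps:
(G(3 - 1*1)*(-21))*(-7) = ((3 - 1*1)*(-21))*(-7) = ((3 - 1)*(-21))*(-7) = (2*(-21))*(-7) = -42*(-7) = 294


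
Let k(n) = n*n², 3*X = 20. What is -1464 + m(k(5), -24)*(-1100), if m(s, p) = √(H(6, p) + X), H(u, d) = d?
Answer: -1464 - 2200*I*√39/3 ≈ -1464.0 - 4579.7*I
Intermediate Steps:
X = 20/3 (X = (⅓)*20 = 20/3 ≈ 6.6667)
k(n) = n³
m(s, p) = √(20/3 + p) (m(s, p) = √(p + 20/3) = √(20/3 + p))
-1464 + m(k(5), -24)*(-1100) = -1464 + (√(60 + 9*(-24))/3)*(-1100) = -1464 + (√(60 - 216)/3)*(-1100) = -1464 + (√(-156)/3)*(-1100) = -1464 + ((2*I*√39)/3)*(-1100) = -1464 + (2*I*√39/3)*(-1100) = -1464 - 2200*I*√39/3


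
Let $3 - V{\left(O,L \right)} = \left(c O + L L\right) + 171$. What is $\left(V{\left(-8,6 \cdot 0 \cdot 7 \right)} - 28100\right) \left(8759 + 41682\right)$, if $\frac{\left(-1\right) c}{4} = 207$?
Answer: $-1759987372$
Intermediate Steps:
$c = -828$ ($c = \left(-4\right) 207 = -828$)
$V{\left(O,L \right)} = -168 - L^{2} + 828 O$ ($V{\left(O,L \right)} = 3 - \left(\left(- 828 O + L L\right) + 171\right) = 3 - \left(\left(- 828 O + L^{2}\right) + 171\right) = 3 - \left(\left(L^{2} - 828 O\right) + 171\right) = 3 - \left(171 + L^{2} - 828 O\right) = -168 - L^{2} + 828 O$)
$\left(V{\left(-8,6 \cdot 0 \cdot 7 \right)} - 28100\right) \left(8759 + 41682\right) = \left(\left(-168 - \left(6 \cdot 0 \cdot 7\right)^{2} + 828 \left(-8\right)\right) - 28100\right) \left(8759 + 41682\right) = \left(\left(-168 - \left(0 \cdot 7\right)^{2} - 6624\right) - 28100\right) 50441 = \left(\left(-168 - 0^{2} - 6624\right) - 28100\right) 50441 = \left(\left(-168 - 0 - 6624\right) - 28100\right) 50441 = \left(\left(-168 + 0 - 6624\right) - 28100\right) 50441 = \left(-6792 - 28100\right) 50441 = \left(-34892\right) 50441 = -1759987372$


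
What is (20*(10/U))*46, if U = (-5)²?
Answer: 368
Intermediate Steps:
U = 25
(20*(10/U))*46 = (20*(10/25))*46 = (20*(10*(1/25)))*46 = (20*(⅖))*46 = 8*46 = 368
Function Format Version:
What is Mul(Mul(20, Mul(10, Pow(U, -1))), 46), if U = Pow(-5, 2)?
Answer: 368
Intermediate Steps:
U = 25
Mul(Mul(20, Mul(10, Pow(U, -1))), 46) = Mul(Mul(20, Mul(10, Pow(25, -1))), 46) = Mul(Mul(20, Mul(10, Rational(1, 25))), 46) = Mul(Mul(20, Rational(2, 5)), 46) = Mul(8, 46) = 368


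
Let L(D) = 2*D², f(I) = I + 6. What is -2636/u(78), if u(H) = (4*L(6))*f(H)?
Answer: -659/6048 ≈ -0.10896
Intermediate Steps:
f(I) = 6 + I
u(H) = 1728 + 288*H (u(H) = (4*(2*6²))*(6 + H) = (4*(2*36))*(6 + H) = (4*72)*(6 + H) = 288*(6 + H) = 1728 + 288*H)
-2636/u(78) = -2636/(1728 + 288*78) = -2636/(1728 + 22464) = -2636/24192 = -2636*1/24192 = -659/6048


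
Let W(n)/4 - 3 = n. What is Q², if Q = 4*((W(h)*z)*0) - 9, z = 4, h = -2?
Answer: 81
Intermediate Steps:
W(n) = 12 + 4*n
Q = -9 (Q = 4*(((12 + 4*(-2))*4)*0) - 9 = 4*(((12 - 8)*4)*0) - 9 = 4*((4*4)*0) - 9 = 4*(16*0) - 9 = 4*0 - 9 = 0 - 9 = -9)
Q² = (-9)² = 81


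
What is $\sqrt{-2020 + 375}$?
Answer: $i \sqrt{1645} \approx 40.559 i$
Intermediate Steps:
$\sqrt{-2020 + 375} = \sqrt{-1645} = i \sqrt{1645}$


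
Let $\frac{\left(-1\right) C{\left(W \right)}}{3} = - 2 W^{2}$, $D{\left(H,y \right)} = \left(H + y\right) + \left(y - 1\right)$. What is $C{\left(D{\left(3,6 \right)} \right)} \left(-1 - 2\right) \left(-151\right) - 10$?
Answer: $532718$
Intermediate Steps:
$D{\left(H,y \right)} = -1 + H + 2 y$ ($D{\left(H,y \right)} = \left(H + y\right) + \left(-1 + y\right) = -1 + H + 2 y$)
$C{\left(W \right)} = 6 W^{2}$ ($C{\left(W \right)} = - 3 \left(- 2 W^{2}\right) = 6 W^{2}$)
$C{\left(D{\left(3,6 \right)} \right)} \left(-1 - 2\right) \left(-151\right) - 10 = 6 \left(-1 + 3 + 2 \cdot 6\right)^{2} \left(-1 - 2\right) \left(-151\right) - 10 = 6 \left(-1 + 3 + 12\right)^{2} \left(-3\right) \left(-151\right) - 10 = 6 \cdot 14^{2} \left(-3\right) \left(-151\right) - 10 = 6 \cdot 196 \left(-3\right) \left(-151\right) - 10 = 1176 \left(-3\right) \left(-151\right) - 10 = \left(-3528\right) \left(-151\right) - 10 = 532728 - 10 = 532718$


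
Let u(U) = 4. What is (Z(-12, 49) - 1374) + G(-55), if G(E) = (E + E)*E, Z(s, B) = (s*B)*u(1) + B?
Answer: 2373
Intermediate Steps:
Z(s, B) = B + 4*B*s (Z(s, B) = (s*B)*4 + B = (B*s)*4 + B = 4*B*s + B = B + 4*B*s)
G(E) = 2*E² (G(E) = (2*E)*E = 2*E²)
(Z(-12, 49) - 1374) + G(-55) = (49*(1 + 4*(-12)) - 1374) + 2*(-55)² = (49*(1 - 48) - 1374) + 2*3025 = (49*(-47) - 1374) + 6050 = (-2303 - 1374) + 6050 = -3677 + 6050 = 2373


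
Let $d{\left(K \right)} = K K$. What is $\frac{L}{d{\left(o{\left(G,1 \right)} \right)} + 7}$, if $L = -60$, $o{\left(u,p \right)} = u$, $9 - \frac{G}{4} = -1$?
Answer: $- \frac{60}{1607} \approx -0.037337$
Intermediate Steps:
$G = 40$ ($G = 36 - -4 = 36 + 4 = 40$)
$d{\left(K \right)} = K^{2}$
$\frac{L}{d{\left(o{\left(G,1 \right)} \right)} + 7} = \frac{1}{40^{2} + 7} \left(-60\right) = \frac{1}{1600 + 7} \left(-60\right) = \frac{1}{1607} \left(-60\right) = - \frac{60}{1607}$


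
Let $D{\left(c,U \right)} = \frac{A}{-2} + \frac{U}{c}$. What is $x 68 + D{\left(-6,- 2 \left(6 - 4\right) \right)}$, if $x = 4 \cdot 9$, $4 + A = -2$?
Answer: $\frac{7355}{3} \approx 2451.7$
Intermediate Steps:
$A = -6$ ($A = -4 - 2 = -6$)
$x = 36$
$D{\left(c,U \right)} = 3 + \frac{U}{c}$ ($D{\left(c,U \right)} = - \frac{6}{-2} + \frac{U}{c} = \left(-6\right) \left(- \frac{1}{2}\right) + \frac{U}{c} = 3 + \frac{U}{c}$)
$x 68 + D{\left(-6,- 2 \left(6 - 4\right) \right)} = 36 \cdot 68 + \left(3 + \frac{\left(-2\right) \left(6 - 4\right)}{-6}\right) = 2448 + \left(3 + \left(-2\right) 2 \left(- \frac{1}{6}\right)\right) = 2448 + \left(3 - - \frac{2}{3}\right) = 2448 + \left(3 + \frac{2}{3}\right) = 2448 + \frac{11}{3} = \frac{7355}{3}$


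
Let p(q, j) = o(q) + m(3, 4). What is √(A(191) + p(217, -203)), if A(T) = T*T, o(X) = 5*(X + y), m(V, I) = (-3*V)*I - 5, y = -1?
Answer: 4*√2345 ≈ 193.70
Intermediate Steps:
m(V, I) = -5 - 3*I*V (m(V, I) = -3*I*V - 5 = -5 - 3*I*V)
o(X) = -5 + 5*X (o(X) = 5*(X - 1) = 5*(-1 + X) = -5 + 5*X)
p(q, j) = -46 + 5*q (p(q, j) = (-5 + 5*q) + (-5 - 3*4*3) = (-5 + 5*q) + (-5 - 36) = (-5 + 5*q) - 41 = -46 + 5*q)
A(T) = T²
√(A(191) + p(217, -203)) = √(191² + (-46 + 5*217)) = √(36481 + (-46 + 1085)) = √(36481 + 1039) = √37520 = 4*√2345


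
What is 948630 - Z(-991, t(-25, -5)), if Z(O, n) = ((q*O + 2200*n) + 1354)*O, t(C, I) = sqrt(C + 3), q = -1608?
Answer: 1581476692 + 2180200*I*sqrt(22) ≈ 1.5815e+9 + 1.0226e+7*I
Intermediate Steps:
t(C, I) = sqrt(3 + C)
Z(O, n) = O*(1354 - 1608*O + 2200*n) (Z(O, n) = ((-1608*O + 2200*n) + 1354)*O = (1354 - 1608*O + 2200*n)*O = O*(1354 - 1608*O + 2200*n))
948630 - Z(-991, t(-25, -5)) = 948630 - 2*(-991)*(677 - 804*(-991) + 1100*sqrt(3 - 25)) = 948630 - 2*(-991)*(677 + 796764 + 1100*sqrt(-22)) = 948630 - 2*(-991)*(677 + 796764 + 1100*(I*sqrt(22))) = 948630 - 2*(-991)*(677 + 796764 + 1100*I*sqrt(22)) = 948630 - 2*(-991)*(797441 + 1100*I*sqrt(22)) = 948630 - (-1580528062 - 2180200*I*sqrt(22)) = 948630 + (1580528062 + 2180200*I*sqrt(22)) = 1581476692 + 2180200*I*sqrt(22)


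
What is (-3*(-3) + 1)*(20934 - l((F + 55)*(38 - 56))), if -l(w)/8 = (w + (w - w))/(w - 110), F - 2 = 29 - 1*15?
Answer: 72666540/347 ≈ 2.0941e+5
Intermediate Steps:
F = 16 (F = 2 + (29 - 1*15) = 2 + (29 - 15) = 2 + 14 = 16)
l(w) = -8*w/(-110 + w) (l(w) = -8*(w + (w - w))/(w - 110) = -8*(w + 0)/(-110 + w) = -8*w/(-110 + w))
(-3*(-3) + 1)*(20934 - l((F + 55)*(38 - 56))) = (-3*(-3) + 1)*(20934 - (-8)*(16 + 55)*(38 - 56)/(-110 + (16 + 55)*(38 - 56))) = (9 + 1)*(20934 - (-8)*71*(-18)/(-110 + 71*(-18))) = 10*(20934 - (-8)*(-1278)/(-110 - 1278)) = 10*(20934 - (-8)*(-1278)/(-1388)) = 10*(20934 - (-8)*(-1278)*(-1)/1388) = 10*(20934 - 1*(-2556/347)) = 10*(20934 + 2556/347) = 10*(7266654/347) = 72666540/347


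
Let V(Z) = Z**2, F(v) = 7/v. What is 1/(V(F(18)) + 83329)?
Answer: 324/26998645 ≈ 1.2001e-5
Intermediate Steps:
1/(V(F(18)) + 83329) = 1/((7/18)**2 + 83329) = 1/(49/324 + 83329) = 1/(26998645/324) = 324/26998645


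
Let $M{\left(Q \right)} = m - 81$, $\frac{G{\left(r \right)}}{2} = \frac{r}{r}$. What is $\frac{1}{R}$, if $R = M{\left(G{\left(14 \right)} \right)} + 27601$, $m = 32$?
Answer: $\frac{1}{27552} \approx 3.6295 \cdot 10^{-5}$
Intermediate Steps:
$G{\left(r \right)} = 2$ ($G{\left(r \right)} = 2 \frac{r}{r} = 2 \cdot 1 = 2$)
$M{\left(Q \right)} = -49$ ($M{\left(Q \right)} = 32 - 81 = -49$)
$R = 27552$ ($R = -49 + 27601 = 27552$)
$\frac{1}{R} = \frac{1}{27552}$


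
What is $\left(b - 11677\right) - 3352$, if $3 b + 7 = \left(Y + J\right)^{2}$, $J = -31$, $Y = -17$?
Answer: $- \frac{42790}{3} \approx -14263.0$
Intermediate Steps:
$b = \frac{2297}{3}$ ($b = - \frac{7}{3} + \frac{\left(-17 - 31\right)^{2}}{3} = - \frac{7}{3} + \frac{\left(-48\right)^{2}}{3} = - \frac{7}{3} + \frac{1}{3} \cdot 2304 = - \frac{7}{3} + 768 = \frac{2297}{3} \approx 765.67$)
$\left(b - 11677\right) - 3352 = \left(\frac{2297}{3} - 11677\right) - 3352 = - \frac{32734}{3} - 3352 = - \frac{42790}{3}$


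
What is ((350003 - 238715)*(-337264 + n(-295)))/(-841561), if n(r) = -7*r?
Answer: 37303626312/841561 ≈ 44327.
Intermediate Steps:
((350003 - 238715)*(-337264 + n(-295)))/(-841561) = ((350003 - 238715)*(-337264 - 7*(-295)))/(-841561) = (111288*(-337264 + 2065))*(-1/841561) = (111288*(-335199))*(-1/841561) = -37303626312*(-1/841561) = 37303626312/841561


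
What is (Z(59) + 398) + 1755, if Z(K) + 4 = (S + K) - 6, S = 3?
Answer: 2205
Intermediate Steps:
Z(K) = -7 + K (Z(K) = -4 + ((3 + K) - 6) = -4 + (-3 + K) = -7 + K)
(Z(59) + 398) + 1755 = ((-7 + 59) + 398) + 1755 = (52 + 398) + 1755 = 450 + 1755 = 2205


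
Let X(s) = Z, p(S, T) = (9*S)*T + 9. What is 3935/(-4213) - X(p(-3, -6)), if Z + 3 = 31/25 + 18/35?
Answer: 229809/737275 ≈ 0.31170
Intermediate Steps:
p(S, T) = 9 + 9*S*T (p(S, T) = 9*S*T + 9 = 9 + 9*S*T)
Z = -218/175 (Z = -3 + (31/25 + 18/35) = -3 + 307/175 = -218/175 ≈ -1.2457)
X(s) = -218/175
3935/(-4213) - X(p(-3, -6)) = 3935/(-4213) - 1*(-218/175) = 3935*(-1/4213) + 218/175 = -3935/4213 + 218/175 = 229809/737275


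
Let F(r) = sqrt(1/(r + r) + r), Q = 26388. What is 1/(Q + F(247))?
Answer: 4345224/114661730239 - sqrt(60277386)/343985190717 ≈ 3.7873e-5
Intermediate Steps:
F(r) = sqrt(r + 1/(2*r)) (F(r) = sqrt(1/(2*r) + r) = sqrt(r + 1/(2*r)))
1/(Q + F(247)) = 1/(26388 + sqrt(2/247 + 4*247)/2) = 1/(26388 + sqrt(2*(1/247) + 988)/2) = 1/(26388 + sqrt(2/247 + 988)/2) = 1/(26388 + sqrt(244038/247)/2) = 1/(26388 + (sqrt(60277386)/247)/2) = 1/(26388 + sqrt(60277386)/494)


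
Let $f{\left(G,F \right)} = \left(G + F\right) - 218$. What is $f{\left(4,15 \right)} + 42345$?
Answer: $42146$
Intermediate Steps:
$f{\left(G,F \right)} = -218 + F + G$ ($f{\left(G,F \right)} = \left(F + G\right) - 218 = -218 + F + G$)
$f{\left(4,15 \right)} + 42345 = \left(-218 + 15 + 4\right) + 42345 = -199 + 42345 = 42146$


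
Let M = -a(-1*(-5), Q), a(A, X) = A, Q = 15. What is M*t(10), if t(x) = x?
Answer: -50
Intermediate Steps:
M = -5 (M = -(-1)*(-5) = -1*5 = -5)
M*t(10) = -5*10 = -50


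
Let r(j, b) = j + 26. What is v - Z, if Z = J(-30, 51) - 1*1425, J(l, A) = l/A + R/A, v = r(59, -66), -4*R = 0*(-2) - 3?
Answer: 102719/68 ≈ 1510.6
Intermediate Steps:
r(j, b) = 26 + j
R = ¾ (R = -(0*(-2) - 3)/4 = -(0 - 3)/4 = -¼*(-3) = ¾ ≈ 0.75000)
v = 85 (v = 26 + 59 = 85)
J(l, A) = 3/(4*A) + l/A (J(l, A) = l/A + 3/(4*A) = 3/(4*A) + l/A)
Z = -96939/68 (Z = (¾ - 30)/51 - 1*1425 = (1/51)*(-117/4) - 1425 = -39/68 - 1425 = -96939/68 ≈ -1425.6)
v - Z = 85 - 1*(-96939/68) = 85 + 96939/68 = 102719/68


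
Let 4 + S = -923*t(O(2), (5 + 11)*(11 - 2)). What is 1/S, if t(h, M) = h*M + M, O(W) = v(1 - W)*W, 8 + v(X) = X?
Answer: 1/2259500 ≈ 4.4258e-7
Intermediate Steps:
v(X) = -8 + X
O(W) = W*(-7 - W) (O(W) = (-8 + (1 - W))*W = (-7 - W)*W = W*(-7 - W))
t(h, M) = M + M*h (t(h, M) = M*h + M = M + M*h)
S = 2259500 (S = -4 - 923*(5 + 11)*(11 - 2)*(1 - 1*2*(7 + 2)) = -4 - 923*16*9*(1 - 1*2*9) = -4 - 132912*(1 - 18) = -4 - 132912*(-17) = -4 - 923*(-2448) = -4 + 2259504 = 2259500)
1/S = 1/2259500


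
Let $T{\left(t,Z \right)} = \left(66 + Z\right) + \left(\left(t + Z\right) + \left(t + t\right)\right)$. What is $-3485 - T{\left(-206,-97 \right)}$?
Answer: $-2739$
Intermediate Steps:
$T{\left(t,Z \right)} = 66 + 2 Z + 3 t$ ($T{\left(t,Z \right)} = \left(66 + Z\right) + \left(\left(Z + t\right) + 2 t\right) = \left(66 + Z\right) + \left(Z + 3 t\right) = 66 + 2 Z + 3 t$)
$-3485 - T{\left(-206,-97 \right)} = -3485 - \left(66 + 2 \left(-97\right) + 3 \left(-206\right)\right) = -3485 - \left(66 - 194 - 618\right) = -3485 - -746 = -3485 + 746 = -2739$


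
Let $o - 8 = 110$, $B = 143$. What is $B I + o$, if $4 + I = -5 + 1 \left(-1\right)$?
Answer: $-1312$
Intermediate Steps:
$o = 118$ ($o = 8 + 110 = 118$)
$I = -10$ ($I = -4 + \left(-5 + 1 \left(-1\right)\right) = -4 - 6 = -10$)
$B I + o = 143 \left(-10\right) + 118 = -1430 + 118 = -1312$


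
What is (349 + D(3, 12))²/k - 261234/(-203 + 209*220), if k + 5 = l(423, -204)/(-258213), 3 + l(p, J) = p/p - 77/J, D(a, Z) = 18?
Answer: -108282547876840314/4018868559611 ≈ -26944.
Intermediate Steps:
l(p, J) = -2 - 77/J (l(p, J) = -3 + (p/p - 77/J) = -3 + (1 - 77/J) = -2 - 77/J)
k = -263376929/52675452 (k = -5 + (-2 - 77/(-204))/(-258213) = -5 + (-2 - 77*(-1/204))*(-1/258213) = -5 + (-2 + 77/204)*(-1/258213) = -5 - 331/204*(-1/258213) = -5 + 331/52675452 = -263376929/52675452 ≈ -5.0000)
(349 + D(3, 12))²/k - 261234/(-203 + 209*220) = (349 + 18)²/(-263376929/52675452) - 261234/(-203 + 209*220) = 367²*(-52675452/263376929) - 261234/(-203 + 45980) = 134689*(-52675452/263376929) - 261234/45777 = -7094803954428/263376929 - 261234*1/45777 = -7094803954428/263376929 - 87078/15259 = -108282547876840314/4018868559611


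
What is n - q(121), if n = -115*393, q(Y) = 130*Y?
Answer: -60925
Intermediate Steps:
n = -45195
n - q(121) = -45195 - 130*121 = -45195 - 1*15730 = -45195 - 15730 = -60925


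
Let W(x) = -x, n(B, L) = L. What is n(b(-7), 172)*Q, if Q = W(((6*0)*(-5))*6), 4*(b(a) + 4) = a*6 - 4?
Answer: 0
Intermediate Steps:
b(a) = -5 + 3*a/2 (b(a) = -4 + (a*6 - 4)/4 = -4 + (6*a - 4)/4 = -4 + (-4 + 6*a)/4 = -4 + (-1 + 3*a/2) = -5 + 3*a/2)
Q = 0 (Q = -(6*0)*(-5)*6 = -0*(-5)*6 = -0*6 = -1*0 = 0)
n(b(-7), 172)*Q = 172*0 = 0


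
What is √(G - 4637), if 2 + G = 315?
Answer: 2*I*√1081 ≈ 65.757*I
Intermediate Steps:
G = 313 (G = -2 + 315 = 313)
√(G - 4637) = √(313 - 4637) = √(-4324) = 2*I*√1081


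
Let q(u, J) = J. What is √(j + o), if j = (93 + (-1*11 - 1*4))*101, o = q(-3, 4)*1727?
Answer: √14786 ≈ 121.60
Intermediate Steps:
o = 6908 (o = 4*1727 = 6908)
j = 7878 (j = (93 + (-11 - 4))*101 = (93 - 15)*101 = 78*101 = 7878)
√(j + o) = √(7878 + 6908) = √14786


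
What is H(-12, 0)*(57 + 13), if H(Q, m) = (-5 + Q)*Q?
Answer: 14280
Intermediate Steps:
H(Q, m) = Q*(-5 + Q)
H(-12, 0)*(57 + 13) = (-12*(-5 - 12))*(57 + 13) = -12*(-17)*70 = 204*70 = 14280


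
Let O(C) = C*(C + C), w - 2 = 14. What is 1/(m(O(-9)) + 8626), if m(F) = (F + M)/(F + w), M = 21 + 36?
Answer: 178/1535647 ≈ 0.00011591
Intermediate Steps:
w = 16 (w = 2 + 14 = 16)
M = 57
O(C) = 2*C² (O(C) = C*(2*C) = 2*C²)
m(F) = (57 + F)/(16 + F) (m(F) = (F + 57)/(F + 16) = (57 + F)/(16 + F))
1/(m(O(-9)) + 8626) = 1/((57 + 2*(-9)²)/(16 + 2*(-9)²) + 8626) = 1/((57 + 2*81)/(16 + 2*81) + 8626) = 1/((57 + 162)/(16 + 162) + 8626) = 1/(219/178 + 8626) = 1/(1535647/178) = 178/1535647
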